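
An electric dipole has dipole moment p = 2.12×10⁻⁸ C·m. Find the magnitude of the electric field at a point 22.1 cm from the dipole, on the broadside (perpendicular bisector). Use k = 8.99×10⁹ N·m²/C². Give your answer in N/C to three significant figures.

E ≈ 1.77×10⁴ N/C

In the equatorial plane E = kp/r³.
E = (8.99×10⁹)(2.12×10⁻⁸) / (0.221)³ = 1.766×10⁴ N/C.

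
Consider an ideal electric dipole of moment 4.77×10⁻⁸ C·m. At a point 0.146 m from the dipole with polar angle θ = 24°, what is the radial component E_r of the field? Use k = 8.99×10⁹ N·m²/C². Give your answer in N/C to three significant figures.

E_r ≈ 2.52×10⁵ N/C

For a dipole, E_r = (2kp cosθ)/r³.
kp/r³ = (8.99×10⁹)(4.77×10⁻⁸)/(0.146)³ = 1.378×10⁵ N/C.
E_r = 2·1.378×10⁵·cos24° = 2.518×10⁵ N/C.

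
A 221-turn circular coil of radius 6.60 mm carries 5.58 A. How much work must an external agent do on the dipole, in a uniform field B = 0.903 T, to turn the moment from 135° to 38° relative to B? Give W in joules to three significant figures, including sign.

W ≈ -0.228 J

m = NIA = NIπa² = 221·(5.58)·π·(0.00660)² = 0.1688 A·m².
W_ext = ΔU = −mB cosθ₂ + mB cosθ₁ = mB(cosθ₁ − cosθ₂).
W = (0.1688)(0.903)·(cos135° − cos38°) = (0.1524)·(-1.4951) = -0.2279 J.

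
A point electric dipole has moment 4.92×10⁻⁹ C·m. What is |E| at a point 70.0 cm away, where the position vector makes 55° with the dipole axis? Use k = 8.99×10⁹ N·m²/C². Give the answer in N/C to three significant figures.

E ≈ 182 N/C

At angle θ the dipole field magnitude is E = (kp/r³)·√(1 + 3cos²θ).
kp/r³ = (8.99×10⁹)(4.92×10⁻⁹) / (0.700)³ = 129.0 N/C.
√(1 + 3cos²55°) = √(1 + 3·0.3290) = √1.9870 ≈ 1.4096.
E ≈ 129.0 × 1.410 = 181.8 N/C.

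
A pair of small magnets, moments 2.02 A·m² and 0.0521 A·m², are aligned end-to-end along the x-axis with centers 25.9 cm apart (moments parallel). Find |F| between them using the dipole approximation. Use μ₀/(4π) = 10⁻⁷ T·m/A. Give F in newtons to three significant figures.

On-axis B of dipole 1: B = (μ₀/4π)·2m₁/r³. Force on dipole 2: F = m₂·dB/dr.
dB/dr = −(μ₀/4π)·6m₁/r⁴, so |F| = (μ₀/4π)·6m₁m₂/r⁴.
F = 6(10⁻⁷)(2.02)(0.0521)/(0.259)⁴ = 1.403×10⁻⁵ N.

F ≈ 1.40×10⁻⁵ N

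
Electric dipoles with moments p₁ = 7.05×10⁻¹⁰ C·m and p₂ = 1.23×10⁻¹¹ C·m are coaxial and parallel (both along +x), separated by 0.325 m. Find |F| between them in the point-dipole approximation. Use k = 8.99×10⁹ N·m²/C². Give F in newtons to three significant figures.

F ≈ 4.19×10⁻⁸ N

On-axis field of dipole 1 at distance r: E = 2kp₁/r³. Force on dipole 2 is F = p₂·dE/dr (gradient along axis).
dE/dr = −6kp₁/r⁴, so |F| = 6kp₁p₂/r⁴ (attractive for aligned moments).
F = 6(8.99×10⁹)(7.05×10⁻¹⁰)(1.23×10⁻¹¹)/(0.325)⁴ = 4.192×10⁻⁸ N.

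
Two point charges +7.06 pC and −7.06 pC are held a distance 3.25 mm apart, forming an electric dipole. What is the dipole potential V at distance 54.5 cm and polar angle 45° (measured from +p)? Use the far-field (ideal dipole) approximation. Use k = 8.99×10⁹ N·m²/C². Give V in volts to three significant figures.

V ≈ 4.91×10⁻⁴ V

Dipole moment p = qd = (7.06×10⁻¹² C)(0.00325 m) = 2.295×10⁻¹⁴ C·m.
The dipole potential is V = kp cosθ / r².
V = (8.99×10⁹)(2.295×10⁻¹⁴)·cos45° / (0.545)² = 4.912×10⁻⁴ V.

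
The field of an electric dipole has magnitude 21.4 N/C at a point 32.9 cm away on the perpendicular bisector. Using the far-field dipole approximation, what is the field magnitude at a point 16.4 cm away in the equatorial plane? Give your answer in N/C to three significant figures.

Dipole fields scale as 1/r³ in the far field; the geometry is the same at both points.
E₂ = E₁ · (r₁/r₂)³ = 21.4 · (32.9/16.4)³.
(r₁/r₂)³ = (2.006)³ = 8.073.
E₂ ≈ 172.8 N/C.

E ≈ 173 N/C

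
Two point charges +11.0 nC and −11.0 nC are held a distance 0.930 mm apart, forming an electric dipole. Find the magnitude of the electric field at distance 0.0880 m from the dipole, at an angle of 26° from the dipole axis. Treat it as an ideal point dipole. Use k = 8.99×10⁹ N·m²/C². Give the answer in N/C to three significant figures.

E ≈ 250 N/C

Dipole moment p = qd = (1.10×10⁻⁸ C)(9.30×10⁻⁴ m) = 1.023×10⁻¹¹ C·m.
At angle θ the dipole field magnitude is E = (kp/r³)·√(1 + 3cos²θ).
kp/r³ = (8.99×10⁹)(1.023×10⁻¹¹) / (0.0880)³ = 135.0 N/C.
√(1 + 3cos²26°) = √(1 + 3·0.8078) = √3.4235 ≈ 1.8503.
E ≈ 135.0 × 1.850 = 249.7 N/C.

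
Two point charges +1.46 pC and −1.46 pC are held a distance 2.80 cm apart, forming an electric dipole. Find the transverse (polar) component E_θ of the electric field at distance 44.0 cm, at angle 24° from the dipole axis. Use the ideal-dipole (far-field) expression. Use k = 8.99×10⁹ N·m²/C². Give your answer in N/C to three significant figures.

Dipole moment p = qd = (1.46×10⁻¹² C)(0.0280 m) = 4.088×10⁻¹⁴ C·m.
For a dipole, E_θ = (kp sinθ)/r³.
kp/r³ = (8.99×10⁹)(4.088×10⁻¹⁴)/(0.440)³ = 0.004314 N/C.
E_θ = 0.004314·sin24° = 0.001755 N/C.

E_θ ≈ 0.00175 N/C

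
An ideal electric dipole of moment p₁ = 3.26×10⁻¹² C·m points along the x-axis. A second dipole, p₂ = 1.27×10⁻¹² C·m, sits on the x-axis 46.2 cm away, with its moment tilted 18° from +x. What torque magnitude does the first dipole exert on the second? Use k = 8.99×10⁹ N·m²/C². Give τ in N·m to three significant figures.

τ ≈ 2.33×10⁻¹³ N·m

The second dipole sits on the axis of the first, so the field there is axial: E₁ = 2kp₁/r³ along +x.
E₁ = 2(8.99×10⁹)(3.26×10⁻¹²)/(0.462)³ = 0.5944 N/C.
Torque on the second dipole: τ = p₂ E₁ sinθ.
τ = (1.27×10⁻¹²)(0.5944)·sin18° = 2.333×10⁻¹³ N·m.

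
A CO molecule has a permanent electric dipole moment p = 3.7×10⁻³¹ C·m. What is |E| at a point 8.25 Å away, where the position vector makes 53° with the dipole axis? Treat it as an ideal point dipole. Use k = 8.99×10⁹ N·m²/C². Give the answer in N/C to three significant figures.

At angle θ the dipole field magnitude is E = (kp/r³)·√(1 + 3cos²θ).
kp/r³ = (8.99×10⁹)(3.70×10⁻³¹) / (8.25×10⁻¹⁰)³ = 5.924×10⁶ N/C.
√(1 + 3cos²53°) = √(1 + 3·0.3622) = √2.0865 ≈ 1.4445.
E ≈ 5.924×10⁶ × 1.444 = 8.557×10⁶ N/C.

E ≈ 8.56×10⁶ N/C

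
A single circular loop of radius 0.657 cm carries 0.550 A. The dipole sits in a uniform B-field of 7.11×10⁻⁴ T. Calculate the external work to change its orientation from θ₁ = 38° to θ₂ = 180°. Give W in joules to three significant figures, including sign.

Magnetic moment m = IA = Iπa² = (0.550)·π·(0.00657)² = 7.458×10⁻⁵ A·m².
W_ext = ΔU = −mB cosθ₂ + mB cosθ₁ = mB(cosθ₁ − cosθ₂).
W = (7.458×10⁻⁵)(7.11×10⁻⁴)·(cos38° − cos180°) = (5.303×10⁻⁸)·(+1.7880) = 9.481×10⁻⁸ J.

W ≈ 9.48×10⁻⁸ J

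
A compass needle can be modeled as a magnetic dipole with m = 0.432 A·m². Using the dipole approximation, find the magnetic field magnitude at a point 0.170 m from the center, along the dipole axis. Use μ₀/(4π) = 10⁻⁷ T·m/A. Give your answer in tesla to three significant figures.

On axis B = (μ₀/4π)·2m/r³.
B = 2·(10⁻⁷)·(0.432) / (0.170)³ = 1.759×10⁻⁵ T.

B ≈ 1.76×10⁻⁵ T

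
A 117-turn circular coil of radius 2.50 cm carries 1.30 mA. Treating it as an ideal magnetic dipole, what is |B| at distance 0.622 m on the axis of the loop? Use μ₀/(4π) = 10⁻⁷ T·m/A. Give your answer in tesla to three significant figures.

B ≈ 2.48×10⁻¹⁰ T

m = NIA = NIπa² = 117·(0.00130)·π·(0.0250)² = 2.986×10⁻⁴ A·m².
On axis B = (μ₀/4π)·2m/r³.
B = 2·(10⁻⁷)·(2.986×10⁻⁴) / (0.622)³ = 2.482×10⁻¹⁰ T.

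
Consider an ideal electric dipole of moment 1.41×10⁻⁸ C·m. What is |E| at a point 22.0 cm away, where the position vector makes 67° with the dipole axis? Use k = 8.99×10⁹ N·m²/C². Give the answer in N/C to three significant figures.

E ≈ 1.44×10⁴ N/C

At angle θ the dipole field magnitude is E = (kp/r³)·√(1 + 3cos²θ).
kp/r³ = (8.99×10⁹)(1.41×10⁻⁸) / (0.220)³ = 1.190×10⁴ N/C.
√(1 + 3cos²67°) = √(1 + 3·0.1527) = √1.4580 ≈ 1.2075.
E ≈ 1.190×10⁴ × 1.207 = 1.437×10⁴ N/C.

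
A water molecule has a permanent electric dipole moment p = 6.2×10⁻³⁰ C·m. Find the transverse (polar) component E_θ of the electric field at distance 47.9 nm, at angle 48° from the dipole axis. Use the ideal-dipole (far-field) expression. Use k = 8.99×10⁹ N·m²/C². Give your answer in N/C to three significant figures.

For a dipole, E_θ = (kp sinθ)/r³.
kp/r³ = (8.99×10⁹)(6.20×10⁻³⁰)/(4.79×10⁻⁸)³ = 507.2 N/C.
E_θ = 507.2·sin48° = 376.9 N/C.

E_θ ≈ 377 N/C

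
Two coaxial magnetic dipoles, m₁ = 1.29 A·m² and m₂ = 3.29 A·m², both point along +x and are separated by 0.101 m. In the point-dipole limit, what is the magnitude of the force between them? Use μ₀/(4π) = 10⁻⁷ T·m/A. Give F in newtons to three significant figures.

On-axis B of dipole 1: B = (μ₀/4π)·2m₁/r³. Force on dipole 2: F = m₂·dB/dr.
dB/dr = −(μ₀/4π)·6m₁/r⁴, so |F| = (μ₀/4π)·6m₁m₂/r⁴.
F = 6(10⁻⁷)(1.29)(3.29)/(0.101)⁴ = 0.02447 N.

F ≈ 0.0245 N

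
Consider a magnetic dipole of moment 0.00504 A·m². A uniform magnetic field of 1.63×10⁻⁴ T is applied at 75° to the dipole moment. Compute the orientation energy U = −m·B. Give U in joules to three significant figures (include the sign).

U ≈ -2.13×10⁻⁷ J

U = −m·B = −mB cosθ.
U = −(0.00504)(1.63×10⁻⁴)·cos75° = -2.126×10⁻⁷ J.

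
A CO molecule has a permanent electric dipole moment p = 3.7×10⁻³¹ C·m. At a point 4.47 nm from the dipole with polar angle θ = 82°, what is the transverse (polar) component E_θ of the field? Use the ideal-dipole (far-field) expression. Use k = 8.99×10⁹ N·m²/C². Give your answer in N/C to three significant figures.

E_θ ≈ 3.69×10⁴ N/C

For a dipole, E_θ = (kp sinθ)/r³.
kp/r³ = (8.99×10⁹)(3.70×10⁻³¹)/(4.47×10⁻⁹)³ = 3.724×10⁴ N/C.
E_θ = 3.724×10⁴·sin82° = 3.688×10⁴ N/C.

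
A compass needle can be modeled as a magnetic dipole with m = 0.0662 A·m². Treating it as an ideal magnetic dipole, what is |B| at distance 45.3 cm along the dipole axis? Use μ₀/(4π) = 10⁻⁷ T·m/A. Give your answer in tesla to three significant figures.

B ≈ 1.42×10⁻⁷ T

On axis B = (μ₀/4π)·2m/r³.
B = 2·(10⁻⁷)·(0.0662) / (0.453)³ = 1.424×10⁻⁷ T.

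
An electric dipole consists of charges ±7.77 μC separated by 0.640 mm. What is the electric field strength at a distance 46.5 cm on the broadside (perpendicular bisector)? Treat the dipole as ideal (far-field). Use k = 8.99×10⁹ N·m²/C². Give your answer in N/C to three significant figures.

Dipole moment p = qd = (7.77×10⁻⁶ C)(6.40×10⁻⁴ m) = 4.973×10⁻⁹ C·m.
In the equatorial plane E = kp/r³.
E = (8.99×10⁹)(4.973×10⁻⁹) / (0.465)³ = 444.7 N/C.

E ≈ 445 N/C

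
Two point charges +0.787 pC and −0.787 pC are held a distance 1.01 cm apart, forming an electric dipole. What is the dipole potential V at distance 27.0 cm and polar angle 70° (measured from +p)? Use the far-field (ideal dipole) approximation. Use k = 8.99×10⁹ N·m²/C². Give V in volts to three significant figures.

Dipole moment p = qd = (7.87×10⁻¹³ C)(0.0101 m) = 7.949×10⁻¹⁵ C·m.
The dipole potential is V = kp cosθ / r².
V = (8.99×10⁹)(7.949×10⁻¹⁵)·cos70° / (0.270)² = 3.353×10⁻⁴ V.

V ≈ 3.35×10⁻⁴ V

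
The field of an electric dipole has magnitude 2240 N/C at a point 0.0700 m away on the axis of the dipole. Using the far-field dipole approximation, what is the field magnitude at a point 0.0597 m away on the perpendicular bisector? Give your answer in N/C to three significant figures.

E ≈ 1810 N/C

Dipole fields scale as 1/r³ in the far field.
The axial field is twice the equatorial field at the same r, so the geometry factor is 1/2.
E₂ = E₁ · (1/2) · (r₁/r₂)³ = 2240 · 0.5 · (0.0700/0.0597)³.
(r₁/r₂)³ = (1.173)³ = 1.612.
E₂ ≈ 1805 N/C.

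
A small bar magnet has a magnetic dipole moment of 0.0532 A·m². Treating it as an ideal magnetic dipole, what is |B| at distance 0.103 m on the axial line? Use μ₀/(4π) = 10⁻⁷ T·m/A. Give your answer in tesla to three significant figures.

B ≈ 9.74×10⁻⁶ T

On axis B = (μ₀/4π)·2m/r³.
B = 2·(10⁻⁷)·(0.0532) / (0.103)³ = 9.737×10⁻⁶ T.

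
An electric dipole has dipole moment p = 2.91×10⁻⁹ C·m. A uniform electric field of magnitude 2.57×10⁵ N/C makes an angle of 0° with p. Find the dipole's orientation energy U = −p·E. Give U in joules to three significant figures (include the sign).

U = −p·E = −pE cosθ.
U = −(2.91×10⁻⁹)(2.57×10⁵)·cos0° = -7.479×10⁻⁴ J.

U ≈ -7.48×10⁻⁴ J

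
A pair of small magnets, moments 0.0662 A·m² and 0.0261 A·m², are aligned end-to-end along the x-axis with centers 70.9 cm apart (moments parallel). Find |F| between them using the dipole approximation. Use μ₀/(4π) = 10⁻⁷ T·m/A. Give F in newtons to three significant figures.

On-axis B of dipole 1: B = (μ₀/4π)·2m₁/r³. Force on dipole 2: F = m₂·dB/dr.
dB/dr = −(μ₀/4π)·6m₁/r⁴, so |F| = (μ₀/4π)·6m₁m₂/r⁴.
F = 6(10⁻⁷)(0.0662)(0.0261)/(0.709)⁴ = 4.103×10⁻⁹ N.

F ≈ 4.10×10⁻⁹ N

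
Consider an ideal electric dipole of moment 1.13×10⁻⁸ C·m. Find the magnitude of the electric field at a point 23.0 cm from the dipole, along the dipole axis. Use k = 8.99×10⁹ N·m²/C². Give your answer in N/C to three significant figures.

E ≈ 1.67×10⁴ N/C

On the dipole axis E = 2kp/r³.
E = 2·(8.99×10⁹)(1.13×10⁻⁸) / (0.230)³ = 1.670×10⁴ N/C.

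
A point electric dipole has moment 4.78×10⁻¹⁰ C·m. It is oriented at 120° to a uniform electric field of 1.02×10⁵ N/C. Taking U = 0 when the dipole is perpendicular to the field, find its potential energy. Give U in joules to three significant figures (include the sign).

U = −p·E = −pE cosθ.
U = −(4.78×10⁻¹⁰)(1.02×10⁵)·cos120° = 2.438×10⁻⁵ J.

U ≈ 2.44×10⁻⁵ J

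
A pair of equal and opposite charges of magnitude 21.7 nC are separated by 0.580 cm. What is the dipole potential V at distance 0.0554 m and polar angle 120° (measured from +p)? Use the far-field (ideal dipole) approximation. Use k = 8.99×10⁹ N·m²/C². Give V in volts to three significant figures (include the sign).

Dipole moment p = qd = (2.17×10⁻⁸ C)(0.00580 m) = 1.259×10⁻¹⁰ C·m.
The dipole potential is V = kp cosθ / r².
V = (8.99×10⁹)(1.259×10⁻¹⁰)·cos120° / (0.0554)² = -184.4 V.

V ≈ -184 V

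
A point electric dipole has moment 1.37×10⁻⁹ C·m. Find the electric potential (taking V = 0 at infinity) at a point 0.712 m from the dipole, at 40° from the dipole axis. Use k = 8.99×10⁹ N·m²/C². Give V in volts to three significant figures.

V ≈ 18.6 V

The dipole potential is V = kp cosθ / r².
V = (8.99×10⁹)(1.37×10⁻⁹)·cos40° / (0.712)² = 18.61 V.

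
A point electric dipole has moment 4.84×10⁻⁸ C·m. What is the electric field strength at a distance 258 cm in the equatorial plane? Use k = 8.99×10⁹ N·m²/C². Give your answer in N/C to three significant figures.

In the equatorial plane E = kp/r³.
E = (8.99×10⁹)(4.84×10⁻⁸) / (2.58)³ = 25.34 N/C.

E ≈ 25.3 N/C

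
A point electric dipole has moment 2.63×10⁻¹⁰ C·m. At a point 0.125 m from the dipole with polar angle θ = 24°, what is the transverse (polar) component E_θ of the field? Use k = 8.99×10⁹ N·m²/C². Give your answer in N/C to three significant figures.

E_θ ≈ 492 N/C

For a dipole, E_θ = (kp sinθ)/r³.
kp/r³ = (8.99×10⁹)(2.63×10⁻¹⁰)/(0.125)³ = 1211 N/C.
E_θ = 1211·sin24° = 492.4 N/C.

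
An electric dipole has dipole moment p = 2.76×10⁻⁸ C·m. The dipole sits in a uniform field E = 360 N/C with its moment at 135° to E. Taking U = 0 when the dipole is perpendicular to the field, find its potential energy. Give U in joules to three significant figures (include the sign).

U ≈ 7.03×10⁻⁶ J

U = −p·E = −pE cosθ.
U = −(2.76×10⁻⁸)(360)·cos135° = 7.026×10⁻⁶ J.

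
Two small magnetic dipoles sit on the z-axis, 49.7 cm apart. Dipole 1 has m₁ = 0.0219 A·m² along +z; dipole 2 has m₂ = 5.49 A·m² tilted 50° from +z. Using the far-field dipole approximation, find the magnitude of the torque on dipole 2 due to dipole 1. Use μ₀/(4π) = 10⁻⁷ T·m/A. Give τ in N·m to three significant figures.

τ ≈ 1.50×10⁻⁷ N·m

Dipole B is on the axis of dipole A, so B₁ there is axial: B₁ = (μ₀/4π)·2m₁/r³ along +z.
B₁ = 2(10⁻⁷)(0.0219)/(0.497)³ = 3.568×10⁻⁸ T.
τ = m₂ B₁ sinθ.
τ = (5.49)(3.568×10⁻⁸)·sin50° = 1.500×10⁻⁷ N·m.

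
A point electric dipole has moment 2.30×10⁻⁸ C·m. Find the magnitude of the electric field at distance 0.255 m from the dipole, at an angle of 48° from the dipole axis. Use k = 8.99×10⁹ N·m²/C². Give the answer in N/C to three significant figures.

At angle θ the dipole field magnitude is E = (kp/r³)·√(1 + 3cos²θ).
kp/r³ = (8.99×10⁹)(2.30×10⁻⁸) / (0.255)³ = 1.247×10⁴ N/C.
√(1 + 3cos²48°) = √(1 + 3·0.4477) = √2.3432 ≈ 1.5308.
E ≈ 1.247×10⁴ × 1.531 = 1.909×10⁴ N/C.

E ≈ 1.91×10⁴ N/C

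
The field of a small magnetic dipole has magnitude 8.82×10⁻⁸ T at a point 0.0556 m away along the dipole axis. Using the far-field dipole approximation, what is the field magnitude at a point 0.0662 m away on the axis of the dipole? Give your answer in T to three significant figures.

Dipole fields scale as 1/r³ in the far field; the geometry is the same at both points.
B₂ = B₁ · (r₁/r₂)³ = 8.82×10⁻⁸ · (0.0556/0.0662)³.
(r₁/r₂)³ = (0.8399)³ = 0.5924.
B₂ ≈ 5.225×10⁻⁸ T.

B ≈ 5.23×10⁻⁸ T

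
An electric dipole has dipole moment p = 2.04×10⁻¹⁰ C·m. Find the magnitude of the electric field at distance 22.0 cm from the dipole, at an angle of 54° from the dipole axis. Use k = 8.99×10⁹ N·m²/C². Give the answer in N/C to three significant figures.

At angle θ the dipole field magnitude is E = (kp/r³)·√(1 + 3cos²θ).
kp/r³ = (8.99×10⁹)(2.04×10⁻¹⁰) / (0.220)³ = 172.2 N/C.
√(1 + 3cos²54°) = √(1 + 3·0.3455) = √2.0365 ≈ 1.4271.
E ≈ 172.2 × 1.427 = 245.8 N/C.

E ≈ 246 N/C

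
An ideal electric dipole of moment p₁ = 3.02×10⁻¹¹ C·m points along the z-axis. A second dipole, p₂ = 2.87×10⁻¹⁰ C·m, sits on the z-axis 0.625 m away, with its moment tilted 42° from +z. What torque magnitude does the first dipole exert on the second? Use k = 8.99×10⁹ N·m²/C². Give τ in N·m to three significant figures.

τ ≈ 4.27×10⁻¹⁰ N·m

The second dipole sits on the axis of the first, so the field there is axial: E₁ = 2kp₁/r³ along +z.
E₁ = 2(8.99×10⁹)(3.02×10⁻¹¹)/(0.625)³ = 2.224 N/C.
Torque on the second dipole: τ = p₂ E₁ sinθ.
τ = (2.87×10⁻¹⁰)(2.224)·sin42° = 4.271×10⁻¹⁰ N·m.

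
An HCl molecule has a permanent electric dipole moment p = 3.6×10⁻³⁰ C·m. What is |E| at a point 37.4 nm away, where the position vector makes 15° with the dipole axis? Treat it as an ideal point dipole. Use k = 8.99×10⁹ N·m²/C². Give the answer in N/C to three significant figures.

At angle θ the dipole field magnitude is E = (kp/r³)·√(1 + 3cos²θ).
kp/r³ = (8.99×10⁹)(3.60×10⁻³⁰) / (3.74×10⁻⁸)³ = 618.7 N/C.
√(1 + 3cos²15°) = √(1 + 3·0.9330) = √3.7990 ≈ 1.9491.
E ≈ 618.7 × 1.949 = 1206 N/C.

E ≈ 1210 N/C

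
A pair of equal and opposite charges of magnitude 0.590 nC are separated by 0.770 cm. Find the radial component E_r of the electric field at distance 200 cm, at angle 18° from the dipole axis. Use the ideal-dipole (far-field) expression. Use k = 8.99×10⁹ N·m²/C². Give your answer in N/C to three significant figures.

E_r ≈ 0.00971 N/C

Dipole moment p = qd = (5.90×10⁻¹⁰ C)(0.00770 m) = 4.543×10⁻¹² C·m.
For a dipole, E_r = (2kp cosθ)/r³.
kp/r³ = (8.99×10⁹)(4.543×10⁻¹²)/(2.00)³ = 0.005105 N/C.
E_r = 2·0.005105·cos18° = 0.009711 N/C.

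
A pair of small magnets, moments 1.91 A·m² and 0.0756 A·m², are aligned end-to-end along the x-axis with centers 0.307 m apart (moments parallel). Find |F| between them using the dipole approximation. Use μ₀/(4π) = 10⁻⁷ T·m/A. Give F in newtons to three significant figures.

On-axis B of dipole 1: B = (μ₀/4π)·2m₁/r³. Force on dipole 2: F = m₂·dB/dr.
dB/dr = −(μ₀/4π)·6m₁/r⁴, so |F| = (μ₀/4π)·6m₁m₂/r⁴.
F = 6(10⁻⁷)(1.91)(0.0756)/(0.307)⁴ = 9.753×10⁻⁶ N.

F ≈ 9.75×10⁻⁶ N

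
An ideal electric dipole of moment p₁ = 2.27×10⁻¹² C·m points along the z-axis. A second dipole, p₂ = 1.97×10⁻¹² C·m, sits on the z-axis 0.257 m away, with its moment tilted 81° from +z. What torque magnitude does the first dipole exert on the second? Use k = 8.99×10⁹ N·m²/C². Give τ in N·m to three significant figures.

The second dipole sits on the axis of the first, so the field there is axial: E₁ = 2kp₁/r³ along +z.
E₁ = 2(8.99×10⁹)(2.27×10⁻¹²)/(0.257)³ = 2.404 N/C.
Torque on the second dipole: τ = p₂ E₁ sinθ.
τ = (1.97×10⁻¹²)(2.404)·sin81° = 4.678×10⁻¹² N·m.

τ ≈ 4.68×10⁻¹² N·m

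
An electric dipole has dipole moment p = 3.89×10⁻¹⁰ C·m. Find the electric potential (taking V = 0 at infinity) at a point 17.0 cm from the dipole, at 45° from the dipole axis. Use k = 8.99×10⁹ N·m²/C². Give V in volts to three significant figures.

V ≈ 85.6 V

The dipole potential is V = kp cosθ / r².
V = (8.99×10⁹)(3.89×10⁻¹⁰)·cos45° / (0.170)² = 85.57 V.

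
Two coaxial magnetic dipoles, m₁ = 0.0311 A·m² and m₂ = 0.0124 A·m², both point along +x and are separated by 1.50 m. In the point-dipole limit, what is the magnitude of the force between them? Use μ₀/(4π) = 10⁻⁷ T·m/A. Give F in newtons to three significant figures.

F ≈ 4.57×10⁻¹¹ N

On-axis B of dipole 1: B = (μ₀/4π)·2m₁/r³. Force on dipole 2: F = m₂·dB/dr.
dB/dr = −(μ₀/4π)·6m₁/r⁴, so |F| = (μ₀/4π)·6m₁m₂/r⁴.
F = 6(10⁻⁷)(0.0311)(0.0124)/(1.50)⁴ = 4.571×10⁻¹¹ N.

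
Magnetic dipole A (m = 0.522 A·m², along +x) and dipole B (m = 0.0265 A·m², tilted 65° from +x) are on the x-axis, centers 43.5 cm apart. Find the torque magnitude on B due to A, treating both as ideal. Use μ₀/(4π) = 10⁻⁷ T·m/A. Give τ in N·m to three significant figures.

Dipole B is on the axis of dipole A, so B₁ there is axial: B₁ = (μ₀/4π)·2m₁/r³ along +x.
B₁ = 2(10⁻⁷)(0.522)/(0.435)³ = 1.268×10⁻⁶ T.
τ = m₂ B₁ sinθ.
τ = (0.0265)(1.268×10⁻⁶)·sin65° = 3.046×10⁻⁸ N·m.

τ ≈ 3.05×10⁻⁸ N·m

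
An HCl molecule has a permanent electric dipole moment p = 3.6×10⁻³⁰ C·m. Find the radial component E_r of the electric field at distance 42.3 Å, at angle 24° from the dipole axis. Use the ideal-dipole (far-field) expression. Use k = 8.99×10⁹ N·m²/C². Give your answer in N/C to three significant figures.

For a dipole, E_r = (2kp cosθ)/r³.
kp/r³ = (8.99×10⁹)(3.60×10⁻³⁰)/(4.23×10⁻⁹)³ = 4.276×10⁵ N/C.
E_r = 2·4.276×10⁵·cos24° = 7.813×10⁵ N/C.

E_r ≈ 7.81×10⁵ N/C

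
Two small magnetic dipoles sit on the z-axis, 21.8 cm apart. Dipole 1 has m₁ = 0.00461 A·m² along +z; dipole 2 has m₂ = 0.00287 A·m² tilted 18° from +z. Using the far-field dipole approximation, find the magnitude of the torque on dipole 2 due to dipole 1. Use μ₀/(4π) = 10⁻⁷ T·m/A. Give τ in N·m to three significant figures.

Dipole B is on the axis of dipole A, so B₁ there is axial: B₁ = (μ₀/4π)·2m₁/r³ along +z.
B₁ = 2(10⁻⁷)(0.00461)/(0.218)³ = 8.899×10⁻⁸ T.
τ = m₂ B₁ sinθ.
τ = (0.00287)(8.899×10⁻⁸)·sin18° = 7.893×10⁻¹¹ N·m.

τ ≈ 7.89×10⁻¹¹ N·m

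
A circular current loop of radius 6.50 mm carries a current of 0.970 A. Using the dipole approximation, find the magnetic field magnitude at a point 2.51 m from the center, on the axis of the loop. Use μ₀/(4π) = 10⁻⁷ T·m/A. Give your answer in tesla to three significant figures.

B ≈ 1.63×10⁻¹² T

Magnetic moment m = IA = Iπa² = (0.970)·π·(0.00650)² = 1.288×10⁻⁴ A·m².
On axis B = (μ₀/4π)·2m/r³.
B = 2·(10⁻⁷)·(1.288×10⁻⁴) / (2.51)³ = 1.629×10⁻¹² T.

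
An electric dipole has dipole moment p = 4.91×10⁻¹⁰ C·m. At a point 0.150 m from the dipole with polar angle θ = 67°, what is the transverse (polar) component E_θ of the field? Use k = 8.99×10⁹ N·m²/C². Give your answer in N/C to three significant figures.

For a dipole, E_θ = (kp sinθ)/r³.
kp/r³ = (8.99×10⁹)(4.91×10⁻¹⁰)/(0.150)³ = 1308 N/C.
E_θ = 1308·sin67° = 1204 N/C.

E_θ ≈ 1200 N/C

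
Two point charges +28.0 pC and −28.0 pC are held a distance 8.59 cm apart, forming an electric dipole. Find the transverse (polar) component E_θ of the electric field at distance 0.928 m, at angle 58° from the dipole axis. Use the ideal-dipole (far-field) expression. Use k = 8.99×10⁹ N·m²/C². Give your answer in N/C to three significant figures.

Dipole moment p = qd = (2.80×10⁻¹¹ C)(0.0859 m) = 2.405×10⁻¹² C·m.
For a dipole, E_θ = (kp sinθ)/r³.
kp/r³ = (8.99×10⁹)(2.405×10⁻¹²)/(0.928)³ = 0.02705 N/C.
E_θ = 0.02705·sin58° = 0.02294 N/C.

E_θ ≈ 0.0229 N/C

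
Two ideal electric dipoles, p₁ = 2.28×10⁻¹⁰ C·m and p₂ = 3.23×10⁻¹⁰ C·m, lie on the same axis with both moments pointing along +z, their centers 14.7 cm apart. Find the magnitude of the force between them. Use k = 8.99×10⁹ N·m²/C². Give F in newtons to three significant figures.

F ≈ 8.51×10⁻⁶ N

On-axis field of dipole 1 at distance r: E = 2kp₁/r³. Force on dipole 2 is F = p₂·dE/dr (gradient along axis).
dE/dr = −6kp₁/r⁴, so |F| = 6kp₁p₂/r⁴ (attractive for aligned moments).
F = 6(8.99×10⁹)(2.28×10⁻¹⁰)(3.23×10⁻¹⁰)/(0.147)⁴ = 8.507×10⁻⁶ N.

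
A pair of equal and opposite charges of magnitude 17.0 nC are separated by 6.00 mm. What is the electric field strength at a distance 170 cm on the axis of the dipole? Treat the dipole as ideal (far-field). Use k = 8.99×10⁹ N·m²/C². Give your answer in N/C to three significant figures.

E ≈ 0.373 N/C

Dipole moment p = qd = (1.70×10⁻⁸ C)(0.00600 m) = 1.02×10⁻¹⁰ C·m.
On the dipole axis E = 2kp/r³.
E = 2·(8.99×10⁹)(1.02×10⁻¹⁰) / (1.70)³ = 0.3733 N/C.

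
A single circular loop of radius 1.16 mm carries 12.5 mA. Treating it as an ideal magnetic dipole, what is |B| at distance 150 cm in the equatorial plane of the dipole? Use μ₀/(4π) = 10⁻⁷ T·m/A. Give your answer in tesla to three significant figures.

B ≈ 1.57×10⁻¹⁵ T

Magnetic moment m = IA = Iπa² = (0.0125)·π·(0.00116)² = 5.284×10⁻⁸ A·m².
In the equatorial plane B = (μ₀/4π)·m/r³ (half the axial value).
B = (10⁻⁷)·(5.284×10⁻⁸) / (1.50)³ = 1.566×10⁻¹⁵ T.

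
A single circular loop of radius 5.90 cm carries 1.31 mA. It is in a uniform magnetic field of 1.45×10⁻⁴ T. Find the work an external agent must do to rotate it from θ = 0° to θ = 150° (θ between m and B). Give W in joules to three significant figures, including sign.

W ≈ 3.88×10⁻⁹ J

Magnetic moment m = IA = Iπa² = (0.00131)·π·(0.0590)² = 1.433×10⁻⁵ A·m².
W_ext = ΔU = −mB cosθ₂ + mB cosθ₁ = mB(cosθ₁ − cosθ₂).
W = (1.433×10⁻⁵)(1.45×10⁻⁴)·(cos0° − cos150°) = (2.078×10⁻⁹)·(+1.8660) = 3.877×10⁻⁹ J.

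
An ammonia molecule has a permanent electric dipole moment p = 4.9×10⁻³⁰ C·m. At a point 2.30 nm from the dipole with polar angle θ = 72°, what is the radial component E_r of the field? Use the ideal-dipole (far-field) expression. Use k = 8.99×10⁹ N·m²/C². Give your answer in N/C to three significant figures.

For a dipole, E_r = (2kp cosθ)/r³.
kp/r³ = (8.99×10⁹)(4.90×10⁻³⁰)/(2.30×10⁻⁹)³ = 3.621×10⁶ N/C.
E_r = 2·3.621×10⁶·cos72° = 2.238×10⁶ N/C.

E_r ≈ 2.24×10⁶ N/C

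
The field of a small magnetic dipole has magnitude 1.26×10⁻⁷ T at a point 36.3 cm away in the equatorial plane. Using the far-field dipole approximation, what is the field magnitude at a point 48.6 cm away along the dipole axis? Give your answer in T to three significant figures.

B ≈ 1.05×10⁻⁷ T

Dipole fields scale as 1/r³ in the far field.
The axial field is twice the equatorial field at the same r, so the geometry factor is 2/1.
B₂ = B₁ · (2/1) · (r₁/r₂)³ = 1.26×10⁻⁷ · 2 · (36.3/48.6)³.
(r₁/r₂)³ = (0.7469)³ = 0.4167.
B₂ ≈ 1.050×10⁻⁷ T.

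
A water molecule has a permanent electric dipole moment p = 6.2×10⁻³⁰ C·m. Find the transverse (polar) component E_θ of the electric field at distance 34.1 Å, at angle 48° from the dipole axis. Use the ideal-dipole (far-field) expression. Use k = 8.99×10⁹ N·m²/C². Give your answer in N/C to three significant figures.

E_θ ≈ 1.04×10⁶ N/C

For a dipole, E_θ = (kp sinθ)/r³.
kp/r³ = (8.99×10⁹)(6.20×10⁻³⁰)/(3.41×10⁻⁹)³ = 1.406×10⁶ N/C.
E_θ = 1.406×10⁶·sin48° = 1.045×10⁶ N/C.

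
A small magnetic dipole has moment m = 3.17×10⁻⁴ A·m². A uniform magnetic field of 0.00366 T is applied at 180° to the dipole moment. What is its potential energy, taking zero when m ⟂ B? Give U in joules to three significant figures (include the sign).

U = −m·B = −mB cosθ.
U = −(3.17×10⁻⁴)(0.00366)·cos180° = 1.160×10⁻⁶ J.

U ≈ 1.16×10⁻⁶ J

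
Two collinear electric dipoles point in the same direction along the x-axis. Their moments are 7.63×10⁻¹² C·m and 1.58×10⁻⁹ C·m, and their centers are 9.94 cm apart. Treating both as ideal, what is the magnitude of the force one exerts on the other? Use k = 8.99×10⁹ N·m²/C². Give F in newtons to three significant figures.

On-axis field of dipole 1 at distance r: E = 2kp₁/r³. Force on dipole 2 is F = p₂·dE/dr (gradient along axis).
dE/dr = −6kp₁/r⁴, so |F| = 6kp₁p₂/r⁴ (attractive for aligned moments).
F = 6(8.99×10⁹)(7.63×10⁻¹²)(1.58×10⁻⁹)/(0.0994)⁴ = 6.661×10⁻⁶ N.

F ≈ 6.66×10⁻⁶ N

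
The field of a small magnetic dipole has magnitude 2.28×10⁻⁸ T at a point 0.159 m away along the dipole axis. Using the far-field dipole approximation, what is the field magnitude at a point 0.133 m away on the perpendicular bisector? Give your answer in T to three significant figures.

B ≈ 1.95×10⁻⁸ T

Dipole fields scale as 1/r³ in the far field.
The axial field is twice the equatorial field at the same r, so the geometry factor is 1/2.
B₂ = B₁ · (1/2) · (r₁/r₂)³ = 2.28×10⁻⁸ · 0.5 · (0.159/0.133)³.
(r₁/r₂)³ = (1.195)³ = 1.709.
B₂ ≈ 1.948×10⁻⁸ T.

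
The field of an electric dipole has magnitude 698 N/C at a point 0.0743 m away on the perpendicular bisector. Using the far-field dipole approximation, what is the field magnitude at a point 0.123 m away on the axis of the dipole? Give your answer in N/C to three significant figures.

E ≈ 308 N/C

Dipole fields scale as 1/r³ in the far field.
The axial field is twice the equatorial field at the same r, so the geometry factor is 2/1.
E₂ = E₁ · (2/1) · (r₁/r₂)³ = 698 · 2 · (0.0743/0.123)³.
(r₁/r₂)³ = (0.6041)³ = 0.2204.
E₂ ≈ 307.7 N/C.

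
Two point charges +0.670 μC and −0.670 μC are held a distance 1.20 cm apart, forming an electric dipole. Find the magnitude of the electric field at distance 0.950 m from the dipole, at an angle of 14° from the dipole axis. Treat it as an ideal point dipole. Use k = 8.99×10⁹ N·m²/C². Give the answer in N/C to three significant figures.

E ≈ 165 N/C

Dipole moment p = qd = (6.70×10⁻⁷ C)(0.0120 m) = 8.04×10⁻⁹ C·m.
At angle θ the dipole field magnitude is E = (kp/r³)·√(1 + 3cos²θ).
kp/r³ = (8.99×10⁹)(8.04×10⁻⁹) / (0.950)³ = 84.30 N/C.
√(1 + 3cos²14°) = √(1 + 3·0.9415) = √3.8244 ≈ 1.9556.
E ≈ 84.30 × 1.956 = 164.9 N/C.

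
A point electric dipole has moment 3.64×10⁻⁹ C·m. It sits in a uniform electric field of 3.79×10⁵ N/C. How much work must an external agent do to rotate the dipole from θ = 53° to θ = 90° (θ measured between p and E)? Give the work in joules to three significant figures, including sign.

W_ext = ΔU = U(θ₂) − U(θ₁) = −pE cosθ₂ − (−pE cosθ₁) = pE(cosθ₁ − cosθ₂).
W = (3.64×10⁻⁹)(3.79×10⁵)·(cos53° − cos90°) = (0.001380)·(+0.6018) = 8.302×10⁻⁴ J.

W ≈ 8.30×10⁻⁴ J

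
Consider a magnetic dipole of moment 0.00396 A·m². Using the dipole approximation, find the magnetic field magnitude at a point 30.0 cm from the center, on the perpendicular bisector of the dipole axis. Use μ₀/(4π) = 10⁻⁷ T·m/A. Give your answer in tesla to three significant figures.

In the equatorial plane B = (μ₀/4π)·m/r³ (half the axial value).
B = (10⁻⁷)·(0.00396) / (0.300)³ = 1.467×10⁻⁸ T.

B ≈ 1.47×10⁻⁸ T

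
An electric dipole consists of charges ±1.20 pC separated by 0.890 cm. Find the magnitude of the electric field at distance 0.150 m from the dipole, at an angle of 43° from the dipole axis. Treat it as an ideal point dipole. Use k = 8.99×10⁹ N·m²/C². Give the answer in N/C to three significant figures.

E ≈ 0.0459 N/C

Dipole moment p = qd = (1.20×10⁻¹² C)(0.00890 m) = 1.068×10⁻¹⁴ C·m.
At angle θ the dipole field magnitude is E = (kp/r³)·√(1 + 3cos²θ).
kp/r³ = (8.99×10⁹)(1.068×10⁻¹⁴) / (0.150)³ = 0.02845 N/C.
√(1 + 3cos²43°) = √(1 + 3·0.5349) = √2.6046 ≈ 1.6139.
E ≈ 0.02845 × 1.614 = 0.04591 N/C.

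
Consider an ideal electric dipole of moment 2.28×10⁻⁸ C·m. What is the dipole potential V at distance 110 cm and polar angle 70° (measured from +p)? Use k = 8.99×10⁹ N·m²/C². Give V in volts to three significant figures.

V ≈ 57.9 V

The dipole potential is V = kp cosθ / r².
V = (8.99×10⁹)(2.28×10⁻⁸)·cos70° / (1.10)² = 57.94 V.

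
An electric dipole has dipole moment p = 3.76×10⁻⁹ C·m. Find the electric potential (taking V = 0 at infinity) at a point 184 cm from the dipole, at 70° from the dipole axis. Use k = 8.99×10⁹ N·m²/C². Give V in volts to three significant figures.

V ≈ 3.41 V

The dipole potential is V = kp cosθ / r².
V = (8.99×10⁹)(3.76×10⁻⁹)·cos70° / (1.84)² = 3.415 V.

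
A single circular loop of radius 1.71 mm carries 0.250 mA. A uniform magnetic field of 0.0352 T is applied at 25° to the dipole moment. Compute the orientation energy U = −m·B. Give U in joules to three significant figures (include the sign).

U ≈ -7.33×10⁻¹¹ J

Magnetic moment m = IA = Iπa² = (2.50×10⁻⁴)·π·(0.00171)² = 2.297×10⁻⁹ A·m².
U = −m·B = −mB cosθ.
U = −(2.297×10⁻⁹)(0.0352)·cos25° = -7.328×10⁻¹¹ J.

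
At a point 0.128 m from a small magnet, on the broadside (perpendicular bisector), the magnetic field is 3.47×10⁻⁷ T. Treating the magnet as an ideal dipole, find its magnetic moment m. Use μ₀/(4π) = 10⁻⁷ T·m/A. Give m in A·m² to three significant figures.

In the equatorial plane B = (μ₀/4π)·m/r³, so m = Br³·4π/(μ₀).
m = (3.47×10⁻⁷)·(0.128)³ / (10⁻⁷) = 0.007277 A·m².

m ≈ 0.00728 A·m²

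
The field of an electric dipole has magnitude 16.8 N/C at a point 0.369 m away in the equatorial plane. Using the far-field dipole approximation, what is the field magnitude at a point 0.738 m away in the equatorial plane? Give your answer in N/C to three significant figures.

Dipole fields scale as 1/r³ in the far field; the geometry is the same at both points.
E₂ = E₁ · (r₁/r₂)³ = 16.8 · (0.369/0.738)³.
(r₁/r₂)³ = (0.5)³ = 0.125.
E₂ ≈ 2.100 N/C.

E ≈ 2.10 N/C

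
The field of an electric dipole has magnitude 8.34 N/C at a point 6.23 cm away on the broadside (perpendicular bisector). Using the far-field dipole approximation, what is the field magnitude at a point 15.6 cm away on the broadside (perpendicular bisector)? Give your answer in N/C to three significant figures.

E ≈ 0.531 N/C

Dipole fields scale as 1/r³ in the far field; the geometry is the same at both points.
E₂ = E₁ · (r₁/r₂)³ = 8.34 · (6.23/15.6)³.
(r₁/r₂)³ = (0.3994)³ = 0.06369.
E₂ ≈ 0.5312 N/C.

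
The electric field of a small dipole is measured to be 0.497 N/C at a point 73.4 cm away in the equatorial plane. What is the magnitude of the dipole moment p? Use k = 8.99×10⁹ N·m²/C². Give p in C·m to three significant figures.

In the equatorial plane E = kp/r³, so p = Er³/(k).
p = (0.497)·(0.734)³ / (8.99×10⁹) = 2.186×10⁻¹¹ C·m.

p ≈ 2.19×10⁻¹¹ C·m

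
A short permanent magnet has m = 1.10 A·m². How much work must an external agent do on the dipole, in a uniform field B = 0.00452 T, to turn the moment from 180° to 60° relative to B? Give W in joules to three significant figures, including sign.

W ≈ -0.00746 J

W_ext = ΔU = −mB cosθ₂ + mB cosθ₁ = mB(cosθ₁ − cosθ₂).
W = (1.10)(0.00452)·(cos180° − cos60°) = (0.004972)·(-1.5000) = -0.007458 J.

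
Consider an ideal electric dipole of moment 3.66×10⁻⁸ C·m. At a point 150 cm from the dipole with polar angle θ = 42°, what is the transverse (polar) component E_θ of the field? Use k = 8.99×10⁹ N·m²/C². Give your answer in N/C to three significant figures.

E_θ ≈ 65.2 N/C

For a dipole, E_θ = (kp sinθ)/r³.
kp/r³ = (8.99×10⁹)(3.66×10⁻⁸)/(1.50)³ = 97.49 N/C.
E_θ = 97.49·sin42° = 65.23 N/C.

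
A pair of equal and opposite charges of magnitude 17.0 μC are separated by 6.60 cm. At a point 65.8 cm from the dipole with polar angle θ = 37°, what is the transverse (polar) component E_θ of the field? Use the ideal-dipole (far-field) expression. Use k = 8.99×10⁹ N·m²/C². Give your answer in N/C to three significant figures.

E_θ ≈ 2.13×10⁴ N/C

Dipole moment p = qd = (1.70×10⁻⁵ C)(0.0660 m) = 1.122×10⁻⁶ C·m.
For a dipole, E_θ = (kp sinθ)/r³.
kp/r³ = (8.99×10⁹)(1.122×10⁻⁶)/(0.658)³ = 3.541×10⁴ N/C.
E_θ = 3.541×10⁴·sin37° = 2.131×10⁴ N/C.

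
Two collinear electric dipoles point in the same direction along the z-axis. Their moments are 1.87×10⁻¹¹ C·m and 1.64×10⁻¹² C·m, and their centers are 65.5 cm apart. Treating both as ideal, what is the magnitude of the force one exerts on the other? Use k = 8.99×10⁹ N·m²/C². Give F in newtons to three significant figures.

F ≈ 8.99×10⁻¹² N

On-axis field of dipole 1 at distance r: E = 2kp₁/r³. Force on dipole 2 is F = p₂·dE/dr (gradient along axis).
dE/dr = −6kp₁/r⁴, so |F| = 6kp₁p₂/r⁴ (attractive for aligned moments).
F = 6(8.99×10⁹)(1.87×10⁻¹¹)(1.64×10⁻¹²)/(0.655)⁴ = 8.987×10⁻¹² N.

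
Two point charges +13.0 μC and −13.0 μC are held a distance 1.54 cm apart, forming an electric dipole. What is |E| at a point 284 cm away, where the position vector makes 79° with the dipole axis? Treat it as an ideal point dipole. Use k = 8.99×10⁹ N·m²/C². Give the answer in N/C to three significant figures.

Dipole moment p = qd = (1.30×10⁻⁵ C)(0.0154 m) = 2.002×10⁻⁷ C·m.
At angle θ the dipole field magnitude is E = (kp/r³)·√(1 + 3cos²θ).
kp/r³ = (8.99×10⁹)(2.002×10⁻⁷) / (2.84)³ = 78.57 N/C.
√(1 + 3cos²79°) = √(1 + 3·0.0364) = √1.1092 ≈ 1.0532.
E ≈ 78.57 × 1.053 = 82.75 N/C.

E ≈ 82.8 N/C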